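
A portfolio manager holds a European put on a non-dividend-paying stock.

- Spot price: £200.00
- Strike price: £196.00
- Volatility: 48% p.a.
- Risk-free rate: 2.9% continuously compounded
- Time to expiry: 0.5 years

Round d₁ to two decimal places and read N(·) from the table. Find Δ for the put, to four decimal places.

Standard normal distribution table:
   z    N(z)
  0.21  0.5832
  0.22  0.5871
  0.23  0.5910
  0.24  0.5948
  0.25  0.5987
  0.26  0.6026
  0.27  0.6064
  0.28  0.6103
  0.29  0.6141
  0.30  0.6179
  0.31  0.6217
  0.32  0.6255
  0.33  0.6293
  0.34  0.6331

σ√T = 0.48·√0.5 = 0.3394
d₁ = [ln(200/196) + (0.029 + 0.48²/2)·0.5] / 0.3394 = [0.0202 + 0.0721] / 0.3394 = 0.2719 → 0.27
N(d₁) = N(0.27) = 0.6064
Δ_put = N(d₁) − 1 = 0.6064 − 1 = -0.3936

-0.3936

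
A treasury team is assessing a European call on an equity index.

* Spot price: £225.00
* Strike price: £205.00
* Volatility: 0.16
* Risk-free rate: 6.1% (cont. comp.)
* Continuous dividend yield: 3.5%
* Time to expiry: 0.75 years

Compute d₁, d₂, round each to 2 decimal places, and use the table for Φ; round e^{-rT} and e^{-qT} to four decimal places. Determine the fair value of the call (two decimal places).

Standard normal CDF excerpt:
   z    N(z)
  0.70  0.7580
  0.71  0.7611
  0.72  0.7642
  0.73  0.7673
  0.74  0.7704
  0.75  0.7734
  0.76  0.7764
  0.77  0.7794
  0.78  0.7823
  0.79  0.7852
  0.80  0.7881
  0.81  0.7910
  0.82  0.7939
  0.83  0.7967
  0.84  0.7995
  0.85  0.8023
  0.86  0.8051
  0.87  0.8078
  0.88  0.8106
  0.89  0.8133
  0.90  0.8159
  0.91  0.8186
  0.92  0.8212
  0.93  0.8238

σ√T = 0.16 × 0.8660 = 0.1386
d₁ = [ln(225/205) + (0.061 − 0.035 + 0.16²/2)·0.75] / 0.1386 = [0.0931 + 0.0291] / 0.1386 = 0.8818 ⇒ 0.88
d₂ = d₁ − σ√T = 0.8818 − 0.1386 = 0.7433 ⇒ 0.74
e^(−qT) = e^(−0.035·0.75) = 0.9741;  e^(−rT) = e^(−0.061·0.75) = 0.9553
N(d₁) = N(0.88) = 0.8106;  N(d₂) = N(0.74) = 0.7704
C = 225·0.9741·0.8106 − 205·0.9553·0.7704 = 177.6612 − 150.8724 = 26.7888

£26.79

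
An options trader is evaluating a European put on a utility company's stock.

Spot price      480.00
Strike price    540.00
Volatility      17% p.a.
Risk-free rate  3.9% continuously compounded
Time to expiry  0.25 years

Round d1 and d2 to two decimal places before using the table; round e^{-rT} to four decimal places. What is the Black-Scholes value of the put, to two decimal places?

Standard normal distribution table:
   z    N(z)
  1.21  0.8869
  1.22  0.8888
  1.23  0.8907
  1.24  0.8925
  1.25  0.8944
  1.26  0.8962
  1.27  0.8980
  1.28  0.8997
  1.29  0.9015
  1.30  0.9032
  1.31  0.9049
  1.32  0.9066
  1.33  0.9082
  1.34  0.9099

T = 0.25;  σ√T = 0.0850
d₁ = [ln(480/540) + (0.039 + ½·0.17²)·0.25] / (σ√T) = (-0.1178 + 0.0134) / 0.0850 = -1.2285 which rounds to -1.23
d₂ = -1.2285 − 0.0850 = -1.3135 which rounds to -1.31
exp(−rT) = exp(−0.039·0.25) = 0.9903
N(−d₂) = N(1.31) = 0.9049;  N(−d₁) = N(1.23) = 0.8907
P = 540·0.9903·0.9049 − 480·0.8907 = 483.9061 − 427.5360 = 56.3701

56.37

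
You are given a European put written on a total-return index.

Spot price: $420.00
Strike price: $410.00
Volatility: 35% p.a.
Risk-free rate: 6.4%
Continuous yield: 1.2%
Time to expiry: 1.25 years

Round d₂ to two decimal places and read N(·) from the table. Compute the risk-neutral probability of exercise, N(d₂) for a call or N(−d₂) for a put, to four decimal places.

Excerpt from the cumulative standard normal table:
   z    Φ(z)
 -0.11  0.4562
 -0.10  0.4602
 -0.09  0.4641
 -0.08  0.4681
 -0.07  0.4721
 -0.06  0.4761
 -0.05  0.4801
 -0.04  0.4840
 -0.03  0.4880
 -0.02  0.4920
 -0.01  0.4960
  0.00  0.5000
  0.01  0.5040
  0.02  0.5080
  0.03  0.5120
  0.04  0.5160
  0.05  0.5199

σ√T = 0.35 × 1.1180 = 0.3913
d₁ = [ln(420/410) + (0.064 − 0.012 + ½·0.35²)·1.25] / (σ√T) = (0.0241 + 0.1416) / 0.3913 = 0.4233 ≈ 0.42
d₂ = 0.4233 − 0.3913 = 0.0320 ≈ 0.03
Pr(exercise) under Q = N(−d₂) = N(-0.03) = 0.4880

0.4880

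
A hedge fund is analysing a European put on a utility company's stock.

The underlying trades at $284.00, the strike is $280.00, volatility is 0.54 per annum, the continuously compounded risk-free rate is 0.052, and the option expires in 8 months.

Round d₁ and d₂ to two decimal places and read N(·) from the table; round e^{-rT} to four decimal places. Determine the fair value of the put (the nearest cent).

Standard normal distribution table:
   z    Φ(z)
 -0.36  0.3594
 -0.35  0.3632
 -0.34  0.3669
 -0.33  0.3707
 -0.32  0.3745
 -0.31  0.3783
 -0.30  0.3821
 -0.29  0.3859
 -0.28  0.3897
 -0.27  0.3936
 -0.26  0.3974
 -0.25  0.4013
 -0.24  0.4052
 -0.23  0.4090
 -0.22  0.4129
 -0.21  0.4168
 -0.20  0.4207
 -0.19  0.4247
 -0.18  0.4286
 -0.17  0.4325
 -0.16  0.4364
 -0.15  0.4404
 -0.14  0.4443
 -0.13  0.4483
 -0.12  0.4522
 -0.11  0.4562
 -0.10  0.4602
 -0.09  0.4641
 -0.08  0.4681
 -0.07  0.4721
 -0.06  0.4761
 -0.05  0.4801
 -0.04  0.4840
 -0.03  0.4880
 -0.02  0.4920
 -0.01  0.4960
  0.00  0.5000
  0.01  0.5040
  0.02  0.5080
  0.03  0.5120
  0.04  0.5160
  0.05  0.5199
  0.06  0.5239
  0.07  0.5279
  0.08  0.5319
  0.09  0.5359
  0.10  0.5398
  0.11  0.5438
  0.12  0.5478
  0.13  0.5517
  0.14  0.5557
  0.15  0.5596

$41.79

T = 0.6667;  σ√T = 0.4409
ln(S/K) + (r + σ²/2)T = ln(284/280) + (0.052 + 0.54²/2)·0.6667 = 0.0142 + 0.1319 = 0.1461
d₁ = 0.1461 / 0.4409 = 0.3313 which rounds to 0.33
d₂ = d₁ − σ√T = 0.3313 − 0.4409 = -0.1097 which rounds to -0.11
exp(−rT) = exp(−0.052·0.6667) = 0.9659
N(−d₂) = N(0.11) = 0.5438;  N(−d₁) = N(-0.33) = 0.3707
P = 280·0.9659·0.5438 − 284·0.3707 = 147.0718 − 105.2788 = 41.7930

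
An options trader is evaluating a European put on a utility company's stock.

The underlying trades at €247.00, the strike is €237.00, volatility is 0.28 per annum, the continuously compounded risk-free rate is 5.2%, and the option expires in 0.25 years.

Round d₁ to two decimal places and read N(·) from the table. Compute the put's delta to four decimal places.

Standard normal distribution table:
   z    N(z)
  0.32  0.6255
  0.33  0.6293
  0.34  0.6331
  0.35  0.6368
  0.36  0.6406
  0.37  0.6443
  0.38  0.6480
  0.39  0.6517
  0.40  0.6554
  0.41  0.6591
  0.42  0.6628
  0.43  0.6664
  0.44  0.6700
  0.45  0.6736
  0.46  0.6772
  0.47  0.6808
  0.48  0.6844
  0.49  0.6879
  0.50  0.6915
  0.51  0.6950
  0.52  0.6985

σ√T = 0.28 × 0.5000 = 0.1400
ln(S/K) + (r + σ²/2)T = ln(247/237) + (0.052 + 0.28²/2)·0.25 = 0.0413 + 0.0228 = 0.0641
d₁ = 0.0641 / 0.1400 = 0.4581 → 0.46
N(d₁) = N(0.46) = 0.6772
Δ_put = N(d₁) − 1 = 0.6772 − 1 = -0.3228

-0.3228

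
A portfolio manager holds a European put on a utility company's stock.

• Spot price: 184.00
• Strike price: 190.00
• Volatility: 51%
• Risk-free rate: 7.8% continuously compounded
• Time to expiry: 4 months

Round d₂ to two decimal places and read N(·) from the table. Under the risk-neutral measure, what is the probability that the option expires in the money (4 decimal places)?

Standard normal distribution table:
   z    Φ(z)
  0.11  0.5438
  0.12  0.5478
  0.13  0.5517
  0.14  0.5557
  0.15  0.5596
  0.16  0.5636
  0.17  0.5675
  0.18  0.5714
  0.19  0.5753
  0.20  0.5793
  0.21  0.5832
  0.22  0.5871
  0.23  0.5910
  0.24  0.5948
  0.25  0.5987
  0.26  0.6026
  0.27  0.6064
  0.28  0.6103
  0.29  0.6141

0.5675

σ√T = 0.51 × 0.5774 = 0.2944
ln(S/K) + (r + σ²/2)T = ln(184/190) + (0.078 + 0.51²/2)·0.3333 = -0.0321 + 0.0693 = 0.0373
d₁ = 0.0373 / 0.2944 = 0.1265 ⇒ 0.13
d₂ = d₁ − σ√T = 0.1265 − 0.2944 = -0.1679 ⇒ -0.17
Risk-neutral Pr[S_T < K] = N(−d₂) = N(0.17) = 0.5675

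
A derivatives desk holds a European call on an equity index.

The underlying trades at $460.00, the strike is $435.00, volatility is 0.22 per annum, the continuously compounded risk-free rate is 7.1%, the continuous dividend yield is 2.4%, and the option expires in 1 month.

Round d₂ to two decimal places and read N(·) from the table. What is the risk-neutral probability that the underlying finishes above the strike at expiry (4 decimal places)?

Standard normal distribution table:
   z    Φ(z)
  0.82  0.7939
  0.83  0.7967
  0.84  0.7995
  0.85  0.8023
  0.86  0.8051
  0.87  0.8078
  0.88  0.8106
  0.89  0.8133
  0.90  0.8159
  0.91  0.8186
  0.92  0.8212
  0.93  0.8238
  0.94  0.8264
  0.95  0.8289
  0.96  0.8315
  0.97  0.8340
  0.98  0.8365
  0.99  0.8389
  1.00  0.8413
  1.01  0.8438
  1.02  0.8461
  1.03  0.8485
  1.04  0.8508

σ√T = 0.22 × 0.2887 = 0.0635
ln(S/K) + (r − q + σ²/2)T = ln(460/435) + (0.071 − 0.024 + 0.22²/2)·0.08333 = 0.0559 + 0.0059 = 0.0618
d₁ = 0.0618 / 0.0635 = 0.9733 ≈ 0.97
d₂ = d₁ − σ√T = 0.9733 − 0.0635 = 0.9098 ≈ 0.91
Pr(exercise) under Q = N(d₂) = 0.8186

0.8186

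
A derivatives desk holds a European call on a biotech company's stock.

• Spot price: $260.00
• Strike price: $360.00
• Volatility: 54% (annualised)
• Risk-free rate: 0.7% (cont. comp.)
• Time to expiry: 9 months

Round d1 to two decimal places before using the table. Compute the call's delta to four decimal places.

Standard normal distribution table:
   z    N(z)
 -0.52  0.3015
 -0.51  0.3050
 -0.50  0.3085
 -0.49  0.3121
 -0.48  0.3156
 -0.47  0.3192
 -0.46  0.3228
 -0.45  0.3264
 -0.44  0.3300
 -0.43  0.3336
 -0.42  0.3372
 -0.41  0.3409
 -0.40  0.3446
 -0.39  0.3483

σ√T = 0.54·√0.75 = 0.4677
d₁ = [ln(260/360) + (0.007 + 0.54²/2)·0.75] / 0.4677 = [-0.3254 + 0.1146] / 0.4677 = -0.4508 which rounds to -0.45
N(d₁) = N(-0.45) = 0.3264
Δ_call = N(d₁) = 0.3264

0.3264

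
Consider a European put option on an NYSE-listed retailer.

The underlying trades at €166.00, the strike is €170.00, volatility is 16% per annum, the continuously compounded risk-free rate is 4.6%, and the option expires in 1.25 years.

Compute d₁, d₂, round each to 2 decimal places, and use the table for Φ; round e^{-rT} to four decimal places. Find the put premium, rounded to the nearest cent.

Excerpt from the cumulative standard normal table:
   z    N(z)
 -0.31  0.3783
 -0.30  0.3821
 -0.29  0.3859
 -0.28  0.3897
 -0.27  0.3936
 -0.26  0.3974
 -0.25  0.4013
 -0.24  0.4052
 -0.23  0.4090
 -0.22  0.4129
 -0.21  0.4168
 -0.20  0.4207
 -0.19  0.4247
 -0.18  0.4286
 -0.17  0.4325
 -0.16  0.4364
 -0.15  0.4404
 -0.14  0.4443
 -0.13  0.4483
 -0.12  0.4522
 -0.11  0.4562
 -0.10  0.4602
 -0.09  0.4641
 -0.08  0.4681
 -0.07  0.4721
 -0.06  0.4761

T = 1.25;  σ√T = 0.1789
d₁ = [ln(166/170) + (0.046 + 0.16²/2)·1.25] / 0.1789 = [-0.0238 + 0.0735] / 0.1789 = 0.2778 which rounds to 0.28
d₂ = d₁ − σ√T = 0.2778 − 0.1789 = 0.0989 which rounds to 0.10
e^(−rT) = e^(−0.046·1.25) = 0.9441
P = 170·0.9441·N(-0.10) − 166·N(-0.28) = 170·0.9441·0.4602 − 166·0.3897 = 73.8607 − 64.6902 = 9.1705

€9.17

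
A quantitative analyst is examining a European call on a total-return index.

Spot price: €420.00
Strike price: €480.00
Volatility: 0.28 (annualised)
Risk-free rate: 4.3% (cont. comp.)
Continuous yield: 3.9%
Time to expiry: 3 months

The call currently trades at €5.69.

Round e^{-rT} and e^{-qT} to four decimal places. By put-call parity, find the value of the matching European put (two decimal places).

€64.63

e^(−qT) = e^(−0.039·0.25) = 0.9903;  e^(−rT) = e^(−0.043·0.25) = 0.9893
Put-call parity: C − P = S·e^(−qT) − K·e^(−rT) = 420·0.9903 − 480·0.9893 = 415.9260 − 474.8640 = -58.9380
P = C − (C − P) = 5.69 − (-58.9380) = 64.6280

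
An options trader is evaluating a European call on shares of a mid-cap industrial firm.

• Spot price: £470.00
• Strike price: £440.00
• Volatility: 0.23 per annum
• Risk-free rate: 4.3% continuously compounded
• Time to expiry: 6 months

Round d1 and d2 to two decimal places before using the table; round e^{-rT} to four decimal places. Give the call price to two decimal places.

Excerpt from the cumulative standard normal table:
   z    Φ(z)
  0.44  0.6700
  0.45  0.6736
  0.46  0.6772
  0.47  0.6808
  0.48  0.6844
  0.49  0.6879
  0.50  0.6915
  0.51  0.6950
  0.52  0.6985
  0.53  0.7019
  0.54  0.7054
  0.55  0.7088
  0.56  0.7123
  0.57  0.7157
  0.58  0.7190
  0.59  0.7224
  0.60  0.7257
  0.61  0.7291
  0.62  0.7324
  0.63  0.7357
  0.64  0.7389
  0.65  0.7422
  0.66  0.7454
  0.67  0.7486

£52.61

σ√T = 0.23·√0.5 = 0.1626
d₁ = [ln(470/440) + (0.043 + 0.23²/2)·0.5] / 0.1626 = [0.0660 + 0.0347] / 0.1626 = 0.6191 → 0.62
d₂ = d₁ − σ√T = 0.6191 − 0.1626 = 0.4564 → 0.46
exp(−rT) = exp(−0.043·0.5) = 0.9787
N(d₁) = N(0.62) = 0.7324;  N(d₂) = N(0.46) = 0.6772
C = 470·0.7324 − 440·0.9787·0.6772 = 344.2280 − 291.6213 = 52.6067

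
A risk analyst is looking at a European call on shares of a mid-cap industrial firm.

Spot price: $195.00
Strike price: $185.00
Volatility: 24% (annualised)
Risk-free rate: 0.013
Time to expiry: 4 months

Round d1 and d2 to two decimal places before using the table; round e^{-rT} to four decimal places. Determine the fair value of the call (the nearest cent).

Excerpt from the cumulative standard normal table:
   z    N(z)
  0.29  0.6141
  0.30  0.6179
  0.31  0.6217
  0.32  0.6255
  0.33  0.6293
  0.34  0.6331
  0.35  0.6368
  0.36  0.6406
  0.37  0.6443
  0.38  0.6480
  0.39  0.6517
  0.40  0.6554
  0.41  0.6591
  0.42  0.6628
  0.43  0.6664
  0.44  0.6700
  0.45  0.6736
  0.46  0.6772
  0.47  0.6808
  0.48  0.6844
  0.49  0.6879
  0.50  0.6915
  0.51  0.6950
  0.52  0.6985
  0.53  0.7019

$16.84

σ√T = 0.24·√0.3333 = 0.1386
ln(S/K) + (r + σ²/2)T = ln(195/185) + (0.013 + 0.24²/2)·0.3333 = 0.0526 + 0.0139 = 0.0666
d₁ = 0.0666 / 0.1386 = 0.4805 ⇒ 0.48
d₂ = d₁ − σ√T = 0.4805 − 0.1386 = 0.3419 ⇒ 0.34
exp(−rT) = exp(−0.013·0.3333) = 0.9957
N(d₁) = N(0.48) = 0.6844;  N(d₂) = N(0.34) = 0.6331
C = 195·0.6844 − 185·0.9957·0.6331 = 133.4580 − 116.6199 = 16.8381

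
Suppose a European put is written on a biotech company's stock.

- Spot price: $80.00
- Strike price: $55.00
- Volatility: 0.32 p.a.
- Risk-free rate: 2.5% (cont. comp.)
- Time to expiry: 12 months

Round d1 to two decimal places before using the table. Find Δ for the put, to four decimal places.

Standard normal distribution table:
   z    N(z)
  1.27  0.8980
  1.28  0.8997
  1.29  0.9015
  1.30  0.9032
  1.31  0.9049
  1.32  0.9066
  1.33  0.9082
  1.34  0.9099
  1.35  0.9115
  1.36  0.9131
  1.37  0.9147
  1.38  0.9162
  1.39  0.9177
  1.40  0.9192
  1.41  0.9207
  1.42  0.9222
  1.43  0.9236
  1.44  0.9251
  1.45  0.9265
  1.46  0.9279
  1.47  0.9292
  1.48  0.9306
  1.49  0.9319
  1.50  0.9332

σ√T = 0.32·√1 = 0.3200
d₁ = [ln(80/55) + (0.025 + 0.32²/2)·1] / 0.3200 = [0.3747 + 0.0762] / 0.3200 = 1.4090 → 1.41
N(d₁) = N(1.41) = 0.9207
Δ_put = N(d₁) − 1 = 0.9207 − 1 = -0.0793

-0.0793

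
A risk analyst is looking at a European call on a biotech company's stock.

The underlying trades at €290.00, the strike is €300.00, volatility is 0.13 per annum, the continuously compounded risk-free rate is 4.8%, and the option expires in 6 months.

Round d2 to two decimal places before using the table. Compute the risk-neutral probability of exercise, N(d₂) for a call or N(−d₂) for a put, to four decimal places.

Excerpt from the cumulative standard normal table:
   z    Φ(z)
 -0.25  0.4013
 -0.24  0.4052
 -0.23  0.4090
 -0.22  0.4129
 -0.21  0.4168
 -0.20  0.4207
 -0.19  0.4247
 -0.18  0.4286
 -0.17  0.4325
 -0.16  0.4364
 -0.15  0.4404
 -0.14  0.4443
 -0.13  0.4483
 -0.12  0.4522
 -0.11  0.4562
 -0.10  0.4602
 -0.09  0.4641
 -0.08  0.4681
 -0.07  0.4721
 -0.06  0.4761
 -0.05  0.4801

σ√T = 0.13·√0.5 = 0.0919
d₁ = [ln(290/300) + (0.048 + 0.13²/2)·0.5] / 0.0919 = [-0.0339 + 0.0282] / 0.0919 = -0.0618 → -0.06
d₂ = d₁ − σ√T = -0.0618 − 0.0919 = -0.1537 → -0.15
Pr(exercise) under Q = N(d₂) = 0.4404

0.4404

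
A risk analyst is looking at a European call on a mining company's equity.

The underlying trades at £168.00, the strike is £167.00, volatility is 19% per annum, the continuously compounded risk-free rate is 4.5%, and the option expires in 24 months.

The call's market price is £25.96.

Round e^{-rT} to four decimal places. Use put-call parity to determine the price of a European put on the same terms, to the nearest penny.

exp(−rT) = exp(−0.045·2) = 0.9139
Put-call parity: C − P = S − K·e^(−rT) = 168 − 167·0.9139 = 168 − 152.6213 = 15.3787
P = C − (C − P) = 25.96 − (15.3787) = 10.5813

£10.58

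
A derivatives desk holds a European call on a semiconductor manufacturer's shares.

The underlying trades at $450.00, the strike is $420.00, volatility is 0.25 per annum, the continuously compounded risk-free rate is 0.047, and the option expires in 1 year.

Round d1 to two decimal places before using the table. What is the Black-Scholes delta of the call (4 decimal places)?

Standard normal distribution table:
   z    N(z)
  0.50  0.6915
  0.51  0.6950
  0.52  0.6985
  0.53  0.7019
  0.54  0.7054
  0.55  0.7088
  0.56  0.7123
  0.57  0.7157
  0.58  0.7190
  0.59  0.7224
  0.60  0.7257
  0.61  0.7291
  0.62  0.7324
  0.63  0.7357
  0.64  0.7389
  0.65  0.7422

σ√T = 0.25 × 1.0000 = 0.2500
d₁ = [ln(450/420) + (0.047 + ½·0.25²)·1] / (σ√T) = (0.0690 + 0.0783) / 0.2500 = 0.5890 which rounds to 0.59
N(d₁) = N(0.59) = 0.7224
Δ_call = N(d₁) = 0.7224

0.7224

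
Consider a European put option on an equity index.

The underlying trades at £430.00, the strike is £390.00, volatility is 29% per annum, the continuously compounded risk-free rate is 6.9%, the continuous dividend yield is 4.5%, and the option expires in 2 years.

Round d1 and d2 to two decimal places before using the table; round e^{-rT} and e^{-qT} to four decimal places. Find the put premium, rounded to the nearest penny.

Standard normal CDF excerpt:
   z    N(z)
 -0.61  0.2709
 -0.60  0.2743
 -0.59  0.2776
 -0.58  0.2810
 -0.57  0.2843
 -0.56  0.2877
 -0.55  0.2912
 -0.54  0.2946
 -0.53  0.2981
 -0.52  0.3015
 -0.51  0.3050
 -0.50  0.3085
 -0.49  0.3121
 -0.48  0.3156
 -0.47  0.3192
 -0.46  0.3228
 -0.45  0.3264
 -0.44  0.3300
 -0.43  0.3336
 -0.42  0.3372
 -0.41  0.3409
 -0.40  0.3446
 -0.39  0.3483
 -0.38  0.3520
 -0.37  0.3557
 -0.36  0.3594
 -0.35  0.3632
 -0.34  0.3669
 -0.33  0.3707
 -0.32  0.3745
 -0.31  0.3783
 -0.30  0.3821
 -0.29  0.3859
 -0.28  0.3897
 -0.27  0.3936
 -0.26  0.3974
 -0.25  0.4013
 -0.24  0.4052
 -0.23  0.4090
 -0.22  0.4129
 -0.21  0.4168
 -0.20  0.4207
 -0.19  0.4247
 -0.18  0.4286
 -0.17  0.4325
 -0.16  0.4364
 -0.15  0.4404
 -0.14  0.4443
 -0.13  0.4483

σ√T = 0.29 × 1.4142 = 0.4101
d₁ = [ln(430/390) + (0.069 − 0.045 + 0.29²/2)·2] / 0.4101 = [0.0976 + 0.1321] / 0.4101 = 0.5602 which rounds to 0.56
d₂ = d₁ − σ√T = 0.5602 − 0.4101 = 0.1500 which rounds to 0.15
exp(−qT) = exp(−0.045·2) = 0.9139;  exp(−rT) = exp(−0.069·2) = 0.8711
N(−d₂) = N(-0.15) = 0.4404;  N(−d₁) = N(-0.56) = 0.2877
P = 390·0.8711·0.4404 − 430·0.9139·0.2877 = 149.6167 − 113.0595 = 36.5572

£36.56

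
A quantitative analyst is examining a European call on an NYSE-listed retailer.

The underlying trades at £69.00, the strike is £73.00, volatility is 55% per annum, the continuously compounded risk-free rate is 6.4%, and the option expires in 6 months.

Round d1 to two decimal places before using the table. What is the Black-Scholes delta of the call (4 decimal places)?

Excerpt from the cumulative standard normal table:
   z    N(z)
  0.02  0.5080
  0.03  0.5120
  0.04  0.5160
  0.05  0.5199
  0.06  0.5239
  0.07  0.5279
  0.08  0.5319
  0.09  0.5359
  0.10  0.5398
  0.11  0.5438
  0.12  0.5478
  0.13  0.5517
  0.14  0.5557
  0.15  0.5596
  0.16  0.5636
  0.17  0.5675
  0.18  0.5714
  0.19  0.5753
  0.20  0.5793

0.5517

T = 0.5;  σ√T = 0.3889
d₁ = [ln(69/73) + (0.064 + 0.55²/2)·0.5] / 0.3889 = [-0.0564 + 0.1076] / 0.3889 = 0.1318 ≈ 0.13
N(d₁) = N(0.13) = 0.5517
Δ_call = N(d₁) = 0.5517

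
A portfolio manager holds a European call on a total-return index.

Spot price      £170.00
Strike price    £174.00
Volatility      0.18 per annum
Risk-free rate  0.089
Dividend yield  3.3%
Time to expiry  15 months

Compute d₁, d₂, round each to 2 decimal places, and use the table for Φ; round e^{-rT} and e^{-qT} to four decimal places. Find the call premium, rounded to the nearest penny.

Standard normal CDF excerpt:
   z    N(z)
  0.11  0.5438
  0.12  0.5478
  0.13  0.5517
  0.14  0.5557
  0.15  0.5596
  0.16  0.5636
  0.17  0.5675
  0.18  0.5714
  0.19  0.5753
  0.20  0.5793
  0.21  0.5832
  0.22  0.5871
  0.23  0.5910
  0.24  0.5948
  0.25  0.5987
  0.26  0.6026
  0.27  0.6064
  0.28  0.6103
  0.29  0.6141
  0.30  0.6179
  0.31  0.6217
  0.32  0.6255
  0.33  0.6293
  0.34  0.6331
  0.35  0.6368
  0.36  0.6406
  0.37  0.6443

£16.77

T = 1.25;  σ√T = 0.2012
d₁ = [ln(170/174) + (0.089 − 0.033 + 0.18²/2)·1.25] / 0.2012 = [-0.0233 + 0.0902] / 0.2012 = 0.3329 → 0.33
d₂ = d₁ − σ√T = 0.3329 − 0.2012 = 0.1316 → 0.13
exp(−qT) = exp(−0.033·1.25) = 0.9596;  exp(−rT) = exp(−0.089·1.25) = 0.8947
N(d₁) = N(0.33) = 0.6293;  N(d₂) = N(0.13) = 0.5517
C = 170·0.9596·0.6293 − 174·0.8947·0.5517 = 102.6590 − 85.8874 = 16.7715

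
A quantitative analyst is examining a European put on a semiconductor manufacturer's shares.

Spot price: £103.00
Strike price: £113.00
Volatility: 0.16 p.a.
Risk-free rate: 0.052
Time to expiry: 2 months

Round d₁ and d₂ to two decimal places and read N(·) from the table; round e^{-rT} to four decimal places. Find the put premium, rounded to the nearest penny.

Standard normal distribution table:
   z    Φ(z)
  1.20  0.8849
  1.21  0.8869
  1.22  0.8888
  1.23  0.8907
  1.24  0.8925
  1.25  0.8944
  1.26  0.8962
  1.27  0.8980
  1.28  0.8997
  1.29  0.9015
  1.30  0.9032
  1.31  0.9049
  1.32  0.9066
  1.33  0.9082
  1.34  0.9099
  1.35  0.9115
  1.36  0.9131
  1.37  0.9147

£9.44

σ√T = 0.16 × 0.4082 = 0.0653
d₁ = [ln(103/113) + (0.052 + 0.16²/2)·0.1667] / 0.0653 = [-0.0927 + 0.0108] / 0.0653 = -1.2532 which rounds to -1.25
d₂ = d₁ − σ√T = -1.2532 − 0.0653 = -1.3185 which rounds to -1.32
exp(−rT) = exp(−0.052·0.1667) = 0.9914
N(−d₂) = N(1.32) = 0.9066;  N(−d₁) = N(1.25) = 0.8944
P = 113·0.9914·0.9066 − 103·0.8944 = 101.5648 − 92.1232 = 9.4416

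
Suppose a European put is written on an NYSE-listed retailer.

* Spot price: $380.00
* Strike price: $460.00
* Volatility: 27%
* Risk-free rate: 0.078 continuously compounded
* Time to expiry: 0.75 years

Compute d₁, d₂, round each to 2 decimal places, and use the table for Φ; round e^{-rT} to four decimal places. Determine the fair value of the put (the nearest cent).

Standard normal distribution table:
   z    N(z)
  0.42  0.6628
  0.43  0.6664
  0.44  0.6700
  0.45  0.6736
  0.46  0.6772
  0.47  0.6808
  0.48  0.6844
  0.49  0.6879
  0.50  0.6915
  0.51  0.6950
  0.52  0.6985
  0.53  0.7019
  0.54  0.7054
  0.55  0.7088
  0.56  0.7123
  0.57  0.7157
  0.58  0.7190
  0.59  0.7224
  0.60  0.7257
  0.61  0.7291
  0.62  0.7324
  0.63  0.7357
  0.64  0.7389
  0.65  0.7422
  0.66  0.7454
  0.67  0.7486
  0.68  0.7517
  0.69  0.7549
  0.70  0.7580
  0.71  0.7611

σ√T = 0.27 × 0.8660 = 0.2338
d₁ = [ln(380/460) + (0.078 + ½·0.27²)·0.75] / (σ√T) = (-0.1911 + 0.0858) / 0.2338 = -0.4500 ≈ -0.45
d₂ = -0.4500 − 0.2338 = -0.6838 ≈ -0.68
e^(−rT) = e^(−0.078·0.75) = 0.9432
P = 460·0.9432·N(0.68) − 380·N(0.45) = 460·0.9432·0.7517 − 380·0.6736 = 326.1416 − 255.9680 = 70.1736

$70.17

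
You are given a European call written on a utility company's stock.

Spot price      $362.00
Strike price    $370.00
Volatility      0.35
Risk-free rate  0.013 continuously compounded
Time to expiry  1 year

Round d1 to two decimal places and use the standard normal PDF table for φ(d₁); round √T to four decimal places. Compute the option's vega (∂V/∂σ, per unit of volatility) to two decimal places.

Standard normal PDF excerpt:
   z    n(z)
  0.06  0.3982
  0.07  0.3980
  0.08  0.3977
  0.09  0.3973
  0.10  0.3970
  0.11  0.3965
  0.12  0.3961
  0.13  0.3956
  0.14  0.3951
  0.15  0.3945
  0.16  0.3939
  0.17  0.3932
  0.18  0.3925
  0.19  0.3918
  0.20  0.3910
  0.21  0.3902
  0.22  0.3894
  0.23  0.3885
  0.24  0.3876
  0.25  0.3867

142.81

σ√T = 0.35·√1 = 0.3500
d₁ = [ln(362/370) + (0.013 + 0.35²/2)·1] / 0.3500 = [-0.0219 + 0.0742] / 0.3500 = 0.1497 ≈ 0.15
√T = √1 = 1.0000
φ(d₁) = φ(0.15) = 0.3945
vega = S·φ(d₁)·√T = 362·0.3945·1.0000 = 142.8090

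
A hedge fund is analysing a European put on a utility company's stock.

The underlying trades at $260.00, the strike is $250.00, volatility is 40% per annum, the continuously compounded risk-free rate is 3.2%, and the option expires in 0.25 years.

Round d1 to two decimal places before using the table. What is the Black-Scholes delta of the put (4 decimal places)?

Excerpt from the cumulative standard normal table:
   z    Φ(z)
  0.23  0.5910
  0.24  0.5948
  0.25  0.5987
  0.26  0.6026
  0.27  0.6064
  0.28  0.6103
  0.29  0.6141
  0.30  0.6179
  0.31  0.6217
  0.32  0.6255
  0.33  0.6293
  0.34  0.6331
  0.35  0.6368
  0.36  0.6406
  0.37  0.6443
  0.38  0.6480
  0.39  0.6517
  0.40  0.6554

-0.3669

T = 0.25;  σ√T = 0.2000
ln(S/K) + (r + σ²/2)T = ln(260/250) + (0.032 + 0.4²/2)·0.25 = 0.0392 + 0.0280 = 0.0672
d₁ = 0.0672 / 0.2000 = 0.3361 ≈ 0.34
N(d₁) = N(0.34) = 0.6331
Δ_put = N(d₁) − 1 = 0.6331 − 1 = -0.3669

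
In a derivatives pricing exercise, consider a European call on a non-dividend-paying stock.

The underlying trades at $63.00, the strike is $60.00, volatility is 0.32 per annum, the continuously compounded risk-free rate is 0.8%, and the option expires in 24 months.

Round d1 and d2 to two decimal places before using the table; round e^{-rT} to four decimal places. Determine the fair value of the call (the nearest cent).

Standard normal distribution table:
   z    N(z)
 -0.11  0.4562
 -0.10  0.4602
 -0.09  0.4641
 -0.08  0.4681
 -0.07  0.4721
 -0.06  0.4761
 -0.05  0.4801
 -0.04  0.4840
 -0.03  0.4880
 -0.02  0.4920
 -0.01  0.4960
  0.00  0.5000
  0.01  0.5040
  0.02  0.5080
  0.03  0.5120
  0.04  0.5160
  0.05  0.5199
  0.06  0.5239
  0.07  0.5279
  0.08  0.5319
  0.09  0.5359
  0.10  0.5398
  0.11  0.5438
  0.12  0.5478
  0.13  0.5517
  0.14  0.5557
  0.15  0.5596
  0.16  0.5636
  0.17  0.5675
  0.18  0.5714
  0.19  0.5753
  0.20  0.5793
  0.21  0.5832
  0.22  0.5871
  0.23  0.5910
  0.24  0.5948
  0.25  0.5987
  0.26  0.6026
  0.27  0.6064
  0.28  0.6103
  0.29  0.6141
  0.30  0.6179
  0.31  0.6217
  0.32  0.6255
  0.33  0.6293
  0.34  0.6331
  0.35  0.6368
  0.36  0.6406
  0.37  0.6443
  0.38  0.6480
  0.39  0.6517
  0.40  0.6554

$12.95

σ√T = 0.32·√2 = 0.4525
d₁ = [ln(63/60) + (0.008 + ½·0.32²)·2] / (σ√T) = (0.0488 + 0.1184) / 0.4525 = 0.3694 which rounds to 0.37
d₂ = 0.3694 − 0.4525 = -0.0831 which rounds to -0.08
e^(−rT) = e^(−0.008·2) = 0.9841
N(d₁) = N(0.37) = 0.6443;  N(d₂) = N(-0.08) = 0.4681
C = 63·0.6443 − 60·0.9841·0.4681 = 40.5909 − 27.6394 = 12.9515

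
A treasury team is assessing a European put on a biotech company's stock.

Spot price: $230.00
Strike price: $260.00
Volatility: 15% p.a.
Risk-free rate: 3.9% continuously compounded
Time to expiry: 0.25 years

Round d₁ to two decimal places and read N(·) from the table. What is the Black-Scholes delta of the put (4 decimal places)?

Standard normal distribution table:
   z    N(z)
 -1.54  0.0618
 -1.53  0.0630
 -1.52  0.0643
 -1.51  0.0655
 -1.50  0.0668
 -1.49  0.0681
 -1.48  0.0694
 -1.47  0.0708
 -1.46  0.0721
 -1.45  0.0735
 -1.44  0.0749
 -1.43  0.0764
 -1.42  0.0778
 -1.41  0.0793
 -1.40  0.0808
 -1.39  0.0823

σ√T = 0.15·√0.25 = 0.0750
d₁ = [ln(230/260) + (0.039 + ½·0.15²)·0.25] / (σ√T) = (-0.1226 + 0.0126) / 0.0750 = -1.4672 which rounds to -1.47
N(d₁) = N(-1.47) = 0.0708
Δ_put = N(d₁) − 1 = 0.0708 − 1 = -0.9292

-0.9292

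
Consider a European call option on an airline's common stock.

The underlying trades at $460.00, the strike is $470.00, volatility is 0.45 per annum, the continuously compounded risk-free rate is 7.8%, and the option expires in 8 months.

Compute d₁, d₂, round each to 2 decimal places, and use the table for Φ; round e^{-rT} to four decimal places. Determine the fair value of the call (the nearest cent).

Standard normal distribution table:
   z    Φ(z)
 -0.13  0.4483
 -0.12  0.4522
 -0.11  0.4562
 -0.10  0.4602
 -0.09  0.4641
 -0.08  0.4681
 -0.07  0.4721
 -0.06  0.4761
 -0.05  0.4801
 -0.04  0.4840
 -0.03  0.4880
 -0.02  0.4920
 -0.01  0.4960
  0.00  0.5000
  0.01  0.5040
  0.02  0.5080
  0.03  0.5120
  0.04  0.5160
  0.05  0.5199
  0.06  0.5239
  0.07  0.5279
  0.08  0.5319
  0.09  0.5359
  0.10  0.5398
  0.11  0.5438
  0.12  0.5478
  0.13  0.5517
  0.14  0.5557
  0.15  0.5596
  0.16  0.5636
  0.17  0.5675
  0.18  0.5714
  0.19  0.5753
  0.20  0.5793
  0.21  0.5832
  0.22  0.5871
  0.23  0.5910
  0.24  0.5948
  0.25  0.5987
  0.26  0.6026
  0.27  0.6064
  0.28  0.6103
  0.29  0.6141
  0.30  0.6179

$73.62

T = 0.6667;  σ√T = 0.3674
d₁ = [ln(460/470) + (0.078 + ½·0.45²)·0.6667] / (σ√T) = (-0.0215 + 0.1195) / 0.3674 = 0.2667 ≈ 0.27
d₂ = 0.2667 − 0.3674 = -0.1007 ≈ -0.10
e^(−rT) = e^(−0.078·0.6667) = 0.9493
N(d₁) = N(0.27) = 0.6064;  N(d₂) = N(-0.10) = 0.4602
C = 460·0.6064 − 470·0.9493·0.4602 = 278.9440 − 205.3279 = 73.6161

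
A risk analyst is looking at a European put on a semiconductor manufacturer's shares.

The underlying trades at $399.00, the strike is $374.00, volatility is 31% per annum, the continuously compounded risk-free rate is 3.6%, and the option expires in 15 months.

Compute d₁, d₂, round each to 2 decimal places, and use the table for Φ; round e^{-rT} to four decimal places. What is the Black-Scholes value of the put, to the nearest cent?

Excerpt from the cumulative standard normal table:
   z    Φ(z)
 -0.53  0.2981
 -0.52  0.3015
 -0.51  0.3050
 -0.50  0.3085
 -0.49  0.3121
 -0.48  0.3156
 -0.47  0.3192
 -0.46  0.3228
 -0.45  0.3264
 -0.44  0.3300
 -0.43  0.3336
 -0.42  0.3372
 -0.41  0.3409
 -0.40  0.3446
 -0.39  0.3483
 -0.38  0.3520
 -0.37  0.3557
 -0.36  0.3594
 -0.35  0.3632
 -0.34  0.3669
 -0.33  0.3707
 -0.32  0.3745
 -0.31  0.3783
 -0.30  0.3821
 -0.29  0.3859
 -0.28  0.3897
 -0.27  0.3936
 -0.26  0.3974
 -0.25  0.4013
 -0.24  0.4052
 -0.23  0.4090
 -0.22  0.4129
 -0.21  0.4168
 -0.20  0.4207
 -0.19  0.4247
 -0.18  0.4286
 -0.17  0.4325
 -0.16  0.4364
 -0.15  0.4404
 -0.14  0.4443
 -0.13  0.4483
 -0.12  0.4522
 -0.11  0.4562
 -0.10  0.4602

T = 1.25;  σ√T = 0.3466
d₁ = [ln(399/374) + (0.036 + ½·0.31²)·1.25] / (σ√T) = (0.0647 + 0.1051) / 0.3466 = 0.4898 ⇒ 0.49
d₂ = 0.4898 − 0.3466 = 0.1432 ⇒ 0.14
exp(−rT) = exp(−0.036·1.25) = 0.9560
P = 374·0.9560·N(-0.14) − 399·N(-0.49) = 374·0.9560·0.4443 − 399·0.3121 = 158.8568 − 124.5279 = 34.3289

$34.33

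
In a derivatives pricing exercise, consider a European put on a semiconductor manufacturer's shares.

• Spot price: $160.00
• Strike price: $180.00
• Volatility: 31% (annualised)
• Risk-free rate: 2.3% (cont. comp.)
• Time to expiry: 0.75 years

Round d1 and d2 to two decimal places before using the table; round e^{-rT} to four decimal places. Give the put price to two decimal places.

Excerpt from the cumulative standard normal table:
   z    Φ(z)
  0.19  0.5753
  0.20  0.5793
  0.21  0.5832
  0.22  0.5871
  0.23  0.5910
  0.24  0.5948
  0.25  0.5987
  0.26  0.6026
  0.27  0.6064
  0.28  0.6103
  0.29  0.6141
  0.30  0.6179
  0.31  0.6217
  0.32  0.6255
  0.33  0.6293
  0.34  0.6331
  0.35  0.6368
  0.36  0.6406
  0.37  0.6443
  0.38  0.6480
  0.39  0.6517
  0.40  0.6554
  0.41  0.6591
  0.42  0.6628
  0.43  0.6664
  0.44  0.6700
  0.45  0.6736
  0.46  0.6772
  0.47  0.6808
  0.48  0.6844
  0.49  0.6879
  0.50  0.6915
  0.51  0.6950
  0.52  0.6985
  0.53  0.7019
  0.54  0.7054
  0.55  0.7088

$27.79

σ√T = 0.31·√0.75 = 0.2685
d₁ = [ln(160/180) + (0.023 + ½·0.31²)·0.75] / (σ√T) = (-0.1178 + 0.0533) / 0.2685 = -0.2402 ≈ -0.24
d₂ = -0.2402 − 0.2685 = -0.5087 ≈ -0.51
e^(−rT) = e^(−0.023·0.75) = 0.9829
N(−d₂) = N(0.51) = 0.6950;  N(−d₁) = N(0.24) = 0.5948
P = 180·0.9829·0.6950 − 160·0.5948 = 122.9608 − 95.1680 = 27.7928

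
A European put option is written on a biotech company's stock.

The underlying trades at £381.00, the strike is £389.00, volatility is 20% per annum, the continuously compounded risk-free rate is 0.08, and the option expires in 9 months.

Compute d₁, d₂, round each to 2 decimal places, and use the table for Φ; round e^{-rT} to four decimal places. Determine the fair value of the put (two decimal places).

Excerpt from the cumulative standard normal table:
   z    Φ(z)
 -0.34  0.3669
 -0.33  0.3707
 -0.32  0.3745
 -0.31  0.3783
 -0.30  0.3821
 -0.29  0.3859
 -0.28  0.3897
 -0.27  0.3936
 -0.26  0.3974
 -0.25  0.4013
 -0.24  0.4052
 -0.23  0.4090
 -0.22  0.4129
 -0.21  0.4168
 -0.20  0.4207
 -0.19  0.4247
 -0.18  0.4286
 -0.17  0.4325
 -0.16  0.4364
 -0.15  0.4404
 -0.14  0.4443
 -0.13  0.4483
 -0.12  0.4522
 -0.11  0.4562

£18.64

σ√T = 0.2 × 0.8660 = 0.1732
d₁ = [ln(381/389) + (0.08 + 0.2²/2)·0.75] / 0.1732 = [-0.0208 + 0.0750] / 0.1732 = 0.3130 ≈ 0.31
d₂ = d₁ − σ√T = 0.3130 − 0.1732 = 0.1398 ≈ 0.14
e^(−rT) = e^(−0.08·0.75) = 0.9418
P = 389·0.9418·N(-0.14) − 381·N(-0.31) = 389·0.9418·0.4443 − 381·0.3783 = 162.7738 − 144.1323 = 18.6415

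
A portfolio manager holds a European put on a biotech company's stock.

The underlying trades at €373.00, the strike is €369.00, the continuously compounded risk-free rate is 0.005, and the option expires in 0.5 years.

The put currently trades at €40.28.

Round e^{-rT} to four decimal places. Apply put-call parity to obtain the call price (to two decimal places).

€45.20

e^(−rT) = e^(−0.005·0.5) = 0.9975
Put-call parity: C − P = S − K·e^(−rT) = 373 − 369·0.9975 = 373 − 368.0775 = 4.9225
C = P + (C − P) = 40.28 + (4.9225) = 45.2025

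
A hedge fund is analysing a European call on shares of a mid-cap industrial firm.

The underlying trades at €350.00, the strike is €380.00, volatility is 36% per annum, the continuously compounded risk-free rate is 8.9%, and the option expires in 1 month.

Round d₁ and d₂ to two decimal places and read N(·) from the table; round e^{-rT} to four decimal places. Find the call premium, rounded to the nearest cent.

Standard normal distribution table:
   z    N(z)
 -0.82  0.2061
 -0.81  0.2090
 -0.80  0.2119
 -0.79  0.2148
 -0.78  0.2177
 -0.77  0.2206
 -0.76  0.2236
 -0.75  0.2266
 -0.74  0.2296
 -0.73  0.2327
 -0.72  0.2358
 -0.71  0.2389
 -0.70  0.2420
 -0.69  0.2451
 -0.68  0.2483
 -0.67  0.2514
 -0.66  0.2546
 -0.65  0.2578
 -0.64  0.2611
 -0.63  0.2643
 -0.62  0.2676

σ√T = 0.36 × 0.2887 = 0.1039
d₁ = [ln(350/380) + (0.089 + 0.36²/2)·0.08333] / 0.1039 = [-0.0822 + 0.0128] / 0.1039 = -0.6680 ⇒ -0.67
d₂ = d₁ − σ√T = -0.6680 − 0.1039 = -0.7719 ⇒ -0.77
exp(−rT) = exp(−0.089·0.08333) = 0.9926
C = 350·N(-0.67) − 380·0.9926·N(-0.77) = 350·0.2514 − 380·0.9926·0.2206 = 87.9900 − 83.2077 = 4.7823

€4.78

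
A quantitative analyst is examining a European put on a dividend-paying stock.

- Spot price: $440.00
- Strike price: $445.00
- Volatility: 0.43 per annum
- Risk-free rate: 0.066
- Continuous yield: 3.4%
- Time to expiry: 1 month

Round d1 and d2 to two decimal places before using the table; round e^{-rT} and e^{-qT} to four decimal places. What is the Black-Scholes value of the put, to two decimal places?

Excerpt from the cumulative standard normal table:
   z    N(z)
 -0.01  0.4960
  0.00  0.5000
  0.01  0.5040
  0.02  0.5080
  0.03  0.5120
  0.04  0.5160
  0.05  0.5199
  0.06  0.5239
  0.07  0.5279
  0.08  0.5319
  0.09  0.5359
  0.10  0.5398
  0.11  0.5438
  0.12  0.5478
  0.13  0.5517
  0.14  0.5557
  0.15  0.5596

σ√T = 0.43 × 0.2887 = 0.1241
ln(S/K) + (r − q + σ²/2)T = ln(440/445) + (0.066 − 0.034 + 0.43²/2)·0.08333 = -0.0113 + 0.0104 = -0.0009
d₁ = -0.0009 / 0.1241 = -0.0075 ≈ -0.01
d₂ = d₁ − σ√T = -0.0075 − 0.1241 = -0.1316 ≈ -0.13
exp(−qT) = exp(−0.034·0.08333) = 0.9972;  exp(−rT) = exp(−0.066·0.08333) = 0.9945
N(−d₂) = N(0.13) = 0.5517;  N(−d₁) = N(0.01) = 0.5040
P = 445·0.9945·0.5517 − 440·0.9972·0.5040 = 244.1562 − 221.1391 = 23.0171

$23.02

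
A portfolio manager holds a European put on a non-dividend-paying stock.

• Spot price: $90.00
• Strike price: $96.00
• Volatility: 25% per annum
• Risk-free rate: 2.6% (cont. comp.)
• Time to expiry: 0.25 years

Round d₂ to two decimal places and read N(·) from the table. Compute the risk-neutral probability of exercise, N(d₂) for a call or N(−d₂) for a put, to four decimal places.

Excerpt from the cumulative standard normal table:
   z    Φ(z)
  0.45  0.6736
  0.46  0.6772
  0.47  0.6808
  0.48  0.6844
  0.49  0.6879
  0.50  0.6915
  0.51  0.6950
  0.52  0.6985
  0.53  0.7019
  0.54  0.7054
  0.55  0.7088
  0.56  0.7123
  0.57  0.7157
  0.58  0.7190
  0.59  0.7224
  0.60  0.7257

T = 0.25;  σ√T = 0.1250
d₁ = [ln(90/96) + (0.026 + 0.25²/2)·0.25] / 0.1250 = [-0.0645 + 0.0143] / 0.1250 = -0.4018 → -0.40
d₂ = d₁ − σ√T = -0.4018 − 0.1250 = -0.5268 → -0.53
Pr(exercise) under Q = N(−d₂) = N(0.53) = 0.7019

0.7019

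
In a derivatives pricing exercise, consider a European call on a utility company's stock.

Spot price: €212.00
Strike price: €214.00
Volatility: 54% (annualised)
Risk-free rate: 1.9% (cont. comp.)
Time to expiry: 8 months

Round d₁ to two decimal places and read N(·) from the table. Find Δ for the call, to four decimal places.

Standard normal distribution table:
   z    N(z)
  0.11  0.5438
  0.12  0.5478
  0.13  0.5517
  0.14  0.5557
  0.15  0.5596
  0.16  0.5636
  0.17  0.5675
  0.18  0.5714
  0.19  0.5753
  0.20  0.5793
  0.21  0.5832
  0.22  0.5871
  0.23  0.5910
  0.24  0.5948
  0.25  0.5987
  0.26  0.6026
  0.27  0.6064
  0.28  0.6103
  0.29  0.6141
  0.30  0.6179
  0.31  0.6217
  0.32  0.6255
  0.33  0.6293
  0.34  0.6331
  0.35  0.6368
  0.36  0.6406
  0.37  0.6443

0.5910

σ√T = 0.54 × 0.8165 = 0.4409
d₁ = [ln(212/214) + (0.019 + 0.54²/2)·0.6667] / 0.4409 = [-0.0094 + 0.1099] / 0.4409 = 0.2279 which rounds to 0.23
N(d₁) = N(0.23) = 0.5910
Δ_call = N(d₁) = 0.5910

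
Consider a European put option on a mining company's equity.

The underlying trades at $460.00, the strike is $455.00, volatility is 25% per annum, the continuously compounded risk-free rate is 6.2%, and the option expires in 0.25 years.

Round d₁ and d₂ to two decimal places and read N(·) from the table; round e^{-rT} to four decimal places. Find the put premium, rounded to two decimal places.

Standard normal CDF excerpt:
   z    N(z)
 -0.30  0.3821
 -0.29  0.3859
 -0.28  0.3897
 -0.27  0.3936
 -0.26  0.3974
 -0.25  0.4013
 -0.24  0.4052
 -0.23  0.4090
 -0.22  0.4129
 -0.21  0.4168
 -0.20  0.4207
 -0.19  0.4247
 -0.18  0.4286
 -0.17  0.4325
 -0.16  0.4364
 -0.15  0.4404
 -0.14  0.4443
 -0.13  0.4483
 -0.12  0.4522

$16.24

T = 0.25;  σ√T = 0.1250
d₁ = [ln(460/455) + (0.062 + ½·0.25²)·0.25] / (σ√T) = (0.0109 + 0.0233) / 0.1250 = 0.2739 ≈ 0.27
d₂ = 0.2739 − 0.1250 = 0.1489 ≈ 0.15
e^(−rT) = e^(−0.062·0.25) = 0.9846
N(−d₂) = N(-0.15) = 0.4404;  N(−d₁) = N(-0.27) = 0.3936
P = 455·0.9846·0.4404 − 460·0.3936 = 197.2961 − 181.0560 = 16.2401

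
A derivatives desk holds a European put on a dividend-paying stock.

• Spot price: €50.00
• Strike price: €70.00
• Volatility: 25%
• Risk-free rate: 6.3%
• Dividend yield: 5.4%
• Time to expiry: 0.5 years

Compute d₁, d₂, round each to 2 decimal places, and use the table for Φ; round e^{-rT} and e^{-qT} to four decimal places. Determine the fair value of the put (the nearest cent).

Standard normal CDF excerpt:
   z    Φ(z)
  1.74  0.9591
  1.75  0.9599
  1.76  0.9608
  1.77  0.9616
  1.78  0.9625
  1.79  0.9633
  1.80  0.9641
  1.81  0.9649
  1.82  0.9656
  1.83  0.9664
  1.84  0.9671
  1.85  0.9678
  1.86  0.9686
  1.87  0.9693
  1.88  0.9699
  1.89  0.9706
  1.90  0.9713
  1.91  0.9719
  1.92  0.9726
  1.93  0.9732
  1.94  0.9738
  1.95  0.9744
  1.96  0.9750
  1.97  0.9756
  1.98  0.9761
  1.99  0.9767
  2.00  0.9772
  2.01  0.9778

σ√T = 0.25·√0.5 = 0.1768
d₁ = [ln(50/70) + (0.063 − 0.054 + 0.25²/2)·0.5] / 0.1768 = [-0.3365 + 0.0201] / 0.1768 = -1.7895 → -1.79
d₂ = d₁ − σ√T = -1.7895 − 0.1768 = -1.9663 → -1.97
e^(−qT) = e^(−0.054·0.5) = 0.9734;  e^(−rT) = e^(−0.063·0.5) = 0.9690
N(−d₂) = N(1.97) = 0.9756;  N(−d₁) = N(1.79) = 0.9633
P = 70·0.9690·0.9756 − 50·0.9734·0.9633 = 66.1749 − 46.8838 = 19.2911

€19.29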